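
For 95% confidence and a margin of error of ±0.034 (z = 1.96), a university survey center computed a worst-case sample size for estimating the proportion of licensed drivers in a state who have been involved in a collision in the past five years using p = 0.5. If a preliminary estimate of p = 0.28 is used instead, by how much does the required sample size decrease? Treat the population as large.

Conservative (p = 0.5): n = 1.96² × 0.25 / 0.034² ≈ 830.80 → 831.
Using p = 0.28: p(1−p) = 0.2016, so n = 1.96² × 0.2016 / 0.034² ≈ 669.95 → 670.
Reduction: 831 − 670 = 161.

161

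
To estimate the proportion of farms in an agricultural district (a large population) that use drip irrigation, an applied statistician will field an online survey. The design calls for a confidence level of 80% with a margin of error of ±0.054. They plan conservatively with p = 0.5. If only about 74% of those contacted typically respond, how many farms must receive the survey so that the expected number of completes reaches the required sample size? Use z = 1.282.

191

Completed interviews needed: n₀ = 1.282² × 0.2500 / 0.054² ≈ 140.91 → 141.
At a 74% response rate, contacts needed = 141 / 0.74 ≈ 190.54 → 191.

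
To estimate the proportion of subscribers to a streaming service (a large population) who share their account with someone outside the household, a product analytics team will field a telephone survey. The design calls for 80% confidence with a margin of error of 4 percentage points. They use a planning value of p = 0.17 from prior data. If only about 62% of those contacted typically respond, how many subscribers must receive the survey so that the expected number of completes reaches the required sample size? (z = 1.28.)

234

Completed interviews needed: n₀ = 1.28² × 0.1411 / 0.040² ≈ 144.49 → 145.
At a 62% response rate, contacts needed = 145 / 0.62 ≈ 233.87 → 234.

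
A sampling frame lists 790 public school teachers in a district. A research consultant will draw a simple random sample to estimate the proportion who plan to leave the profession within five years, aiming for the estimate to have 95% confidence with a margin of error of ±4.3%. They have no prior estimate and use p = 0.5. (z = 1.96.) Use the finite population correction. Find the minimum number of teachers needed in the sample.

314

Unadjusted: n₀ = 1.96² × 0.50 × 0.50 / 0.043² ≈ 519.42, so n₀ = 520.
Finite population correction with N = 790: n = n₀ / (1 + (n₀−1)/N) = 520 / (1 + 519/790) = 520 / 1.6570 ≈ 313.83.
Rounding up, n = 314.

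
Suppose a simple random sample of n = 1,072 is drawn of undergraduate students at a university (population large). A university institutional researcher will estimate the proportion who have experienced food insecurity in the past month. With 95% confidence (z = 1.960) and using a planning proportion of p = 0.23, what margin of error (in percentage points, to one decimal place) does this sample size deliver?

SE(p̂) = √[p(1−p)/n] = √[0.1771/1072] = 0.01285.
E = z × SE = 1.960 × 0.01285 = 0.02519, or 2.5 percentage points.

2.5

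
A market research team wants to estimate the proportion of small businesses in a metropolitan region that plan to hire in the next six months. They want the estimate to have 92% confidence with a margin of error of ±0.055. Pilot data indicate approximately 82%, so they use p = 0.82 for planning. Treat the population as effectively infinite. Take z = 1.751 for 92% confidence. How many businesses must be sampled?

With p = 0.82, p(1−p) = 0.1476.
n = z²·p(1−p)/E² = 1.751² × 0.1476 / 0.055² = 3.0660 × 0.1476 / 0.003025 ≈ 149.60.
Rounding up gives n = 150.

150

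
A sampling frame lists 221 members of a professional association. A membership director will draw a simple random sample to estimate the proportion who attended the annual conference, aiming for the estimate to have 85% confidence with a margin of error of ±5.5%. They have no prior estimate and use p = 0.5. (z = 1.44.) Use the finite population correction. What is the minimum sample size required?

97

Unadjusted: n₀ = 1.44² × 0.50 × 0.50 / 0.055² ≈ 171.37, so n₀ = 172.
Finite population correction with N = 221: n = n₀ / (1 + (n₀−1)/N) = 172 / (1 + 171/221) = 172 / 1.7738 ≈ 96.97.
Rounding up, n = 97.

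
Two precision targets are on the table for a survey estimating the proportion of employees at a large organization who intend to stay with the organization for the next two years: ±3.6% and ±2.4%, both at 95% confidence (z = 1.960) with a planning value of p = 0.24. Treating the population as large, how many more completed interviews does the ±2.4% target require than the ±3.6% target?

At ±3.6%: n = 1.960² × 0.1824 / 0.036² ≈ 540.67 → 541.
At ±2.4%: n = 1.960² × 0.1824 / 0.024² ≈ 1216.51 → 1217.
Additional respondents: 1217 − 541 = 676.

676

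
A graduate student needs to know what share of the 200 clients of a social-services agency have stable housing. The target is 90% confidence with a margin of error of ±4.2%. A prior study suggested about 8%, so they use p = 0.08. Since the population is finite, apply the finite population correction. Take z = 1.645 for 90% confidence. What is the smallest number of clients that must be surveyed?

Unadjusted: n₀ = 1.645² × 0.08 × 0.92 / 0.042² ≈ 112.90, so n₀ = 113.
Finite population correction with N = 200: n = n₀ / (1 + (n₀−1)/N) = 113 / (1 + 112/200) = 113 / 1.5600 ≈ 72.44.
Rounding up, n = 73.

73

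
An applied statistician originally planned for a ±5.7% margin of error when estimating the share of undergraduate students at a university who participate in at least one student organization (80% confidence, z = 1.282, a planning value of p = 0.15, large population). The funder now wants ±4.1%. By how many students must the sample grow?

60

At ±5.7%: n = 1.282² × 0.1275 / 0.057² ≈ 64.50 → 65.
At ±4.1%: n = 1.282² × 0.1275 / 0.041² ≈ 124.66 → 125.
Additional respondents: 125 − 65 = 60.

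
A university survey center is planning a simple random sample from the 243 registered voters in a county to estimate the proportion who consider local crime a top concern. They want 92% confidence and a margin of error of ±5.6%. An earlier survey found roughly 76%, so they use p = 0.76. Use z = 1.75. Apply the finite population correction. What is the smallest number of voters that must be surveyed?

104

Unadjusted: n₀ = 1.75² × 0.76 × 0.24 / 0.056² ≈ 178.13, so n₀ = 179.
Finite population correction with N = 243: n = n₀ / (1 + (n₀−1)/N) = 179 / (1 + 178/243) = 179 / 1.7325 ≈ 103.32.
Rounding up, n = 104.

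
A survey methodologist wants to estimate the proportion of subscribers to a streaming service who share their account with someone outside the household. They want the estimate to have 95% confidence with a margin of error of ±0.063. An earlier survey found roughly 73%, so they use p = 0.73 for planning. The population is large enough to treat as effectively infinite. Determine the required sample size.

191

For 95% confidence, z = 1.960.
With p = 0.73, p(1−p) = 0.1971.
n = z²·p(1−p)/E² = 1.960² × 0.1971 / 0.063² = 3.8416 × 0.1971 / 0.003969 ≈ 190.77.
Rounding up gives n = 191.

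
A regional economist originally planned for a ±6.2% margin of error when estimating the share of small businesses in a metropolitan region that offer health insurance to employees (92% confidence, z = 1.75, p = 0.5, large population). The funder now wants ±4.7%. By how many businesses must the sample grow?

At ±6.2%: n = 1.75² × 0.2500 / 0.062² ≈ 199.17 → 200.
At ±4.7%: n = 1.75² × 0.2500 / 0.047² ≈ 346.59 → 347.
Additional respondents: 347 − 200 = 147.

147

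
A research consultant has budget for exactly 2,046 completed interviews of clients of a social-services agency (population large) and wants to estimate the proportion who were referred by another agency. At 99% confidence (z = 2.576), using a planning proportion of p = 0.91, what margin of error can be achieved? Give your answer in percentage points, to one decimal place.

SE(p̂) = √[p(1−p)/n] = √[0.0819/2046] = 0.00633.
E = z × SE = 2.576 × 0.00633 = 0.01630, or 1.6 percentage points.

1.6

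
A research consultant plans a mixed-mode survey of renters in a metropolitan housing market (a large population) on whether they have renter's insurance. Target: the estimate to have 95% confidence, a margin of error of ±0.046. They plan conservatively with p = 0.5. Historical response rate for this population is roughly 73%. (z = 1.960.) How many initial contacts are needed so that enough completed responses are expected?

Completed interviews needed: n₀ = 1.960² × 0.2500 / 0.046² ≈ 453.88 → 454.
At a 73% response rate, contacts needed = 454 / 0.73 ≈ 621.92 → 622.

622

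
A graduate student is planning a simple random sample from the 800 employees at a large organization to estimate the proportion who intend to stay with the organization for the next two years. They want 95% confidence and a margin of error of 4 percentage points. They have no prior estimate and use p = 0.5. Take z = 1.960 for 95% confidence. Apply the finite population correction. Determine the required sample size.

344

Unadjusted: n₀ = 1.960² × 0.50 × 0.50 / 0.040² ≈ 600.25, so n₀ = 601.
Finite population correction with N = 800: n = n₀ / (1 + (n₀−1)/N) = 601 / (1 + 600/800) = 601 / 1.7500 ≈ 343.43.
Rounding up, n = 344.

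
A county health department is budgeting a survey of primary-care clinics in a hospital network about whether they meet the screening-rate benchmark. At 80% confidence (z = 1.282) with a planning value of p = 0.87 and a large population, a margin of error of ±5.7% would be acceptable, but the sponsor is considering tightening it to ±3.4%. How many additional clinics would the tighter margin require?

103

At ±5.7%: n = 1.282² × 0.1131 / 0.057² ≈ 57.21 → 58.
At ±3.4%: n = 1.282² × 0.1131 / 0.034² ≈ 160.80 → 161.
Additional respondents: 161 − 58 = 103.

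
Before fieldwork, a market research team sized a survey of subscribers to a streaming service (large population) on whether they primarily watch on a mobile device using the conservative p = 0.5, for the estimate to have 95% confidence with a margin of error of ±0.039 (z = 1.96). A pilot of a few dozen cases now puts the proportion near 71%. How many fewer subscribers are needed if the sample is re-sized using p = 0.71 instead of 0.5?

111

Conservative (p = 0.5): n = 1.96² × 0.25 / 0.039² ≈ 631.43 → 632.
Using p = 0.71: p(1−p) = 0.2059, so n = 1.96² × 0.2059 / 0.039² ≈ 520.04 → 521.
Reduction: 632 − 521 = 111.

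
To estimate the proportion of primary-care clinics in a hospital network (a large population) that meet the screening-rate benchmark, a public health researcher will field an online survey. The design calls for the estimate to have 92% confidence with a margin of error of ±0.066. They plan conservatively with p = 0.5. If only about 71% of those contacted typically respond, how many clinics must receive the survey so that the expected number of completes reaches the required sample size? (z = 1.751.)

248

Completed interviews needed: n₀ = 1.751² × 0.2500 / 0.066² ≈ 175.96 → 176.
At a 71% response rate, contacts needed = 176 / 0.71 ≈ 247.89 → 248.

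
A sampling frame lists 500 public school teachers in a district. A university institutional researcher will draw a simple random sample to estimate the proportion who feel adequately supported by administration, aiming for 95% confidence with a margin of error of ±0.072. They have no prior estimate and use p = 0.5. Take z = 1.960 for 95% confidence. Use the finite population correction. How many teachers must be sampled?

136

Unadjusted: n₀ = 1.960² × 0.50 × 0.50 / 0.072² ≈ 185.26, so n₀ = 186.
Finite population correction with N = 500: n = n₀ / (1 + (n₀−1)/N) = 186 / (1 + 185/500) = 186 / 1.3700 ≈ 135.77.
Rounding up, n = 136.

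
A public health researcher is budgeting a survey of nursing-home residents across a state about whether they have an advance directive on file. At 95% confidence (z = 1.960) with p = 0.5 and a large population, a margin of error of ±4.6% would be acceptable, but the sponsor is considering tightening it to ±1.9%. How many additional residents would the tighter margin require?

2207

At ±4.6%: n = 1.960² × 0.2500 / 0.046² ≈ 453.88 → 454.
At ±1.9%: n = 1.960² × 0.2500 / 0.019² ≈ 2660.39 → 2661.
Additional respondents: 2661 − 454 = 2207.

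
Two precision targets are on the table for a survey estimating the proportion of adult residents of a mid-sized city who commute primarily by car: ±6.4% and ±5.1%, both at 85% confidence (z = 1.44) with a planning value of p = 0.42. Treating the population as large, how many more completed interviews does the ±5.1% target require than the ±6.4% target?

71

At ±6.4%: n = 1.44² × 0.2436 / 0.064² ≈ 123.32 → 124.
At ±5.1%: n = 1.44² × 0.2436 / 0.051² ≈ 194.21 → 195.
Additional respondents: 195 − 124 = 71.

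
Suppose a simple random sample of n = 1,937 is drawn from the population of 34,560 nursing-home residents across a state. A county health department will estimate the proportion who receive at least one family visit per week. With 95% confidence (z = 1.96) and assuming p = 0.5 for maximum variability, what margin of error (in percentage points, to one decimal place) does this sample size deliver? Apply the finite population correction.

Finite-population factor: (N−n)/(N−1) = (34560−1937)/(34560−1) = 0.9440.
SE(p̂) = √[p(1−p)/n · (N−n)/(N−1)] = √[0.2500/1937 × 0.9440] = 0.01104.
E = z × SE = 1.96 × 0.01104 = 0.02163 ≈ 2.2 percentage points.

2.2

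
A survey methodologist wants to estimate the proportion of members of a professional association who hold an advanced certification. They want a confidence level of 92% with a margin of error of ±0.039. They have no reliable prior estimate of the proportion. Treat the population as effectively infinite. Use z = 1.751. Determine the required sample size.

504

With no prior estimate, use p = 0.5, giving p(1−p) = 0.25.
n = z²·p(1−p)/E² = 1.751² × 0.2500 / 0.039² = 3.0660 × 0.2500 / 0.001521 ≈ 503.94.
Rounding up gives n = 504.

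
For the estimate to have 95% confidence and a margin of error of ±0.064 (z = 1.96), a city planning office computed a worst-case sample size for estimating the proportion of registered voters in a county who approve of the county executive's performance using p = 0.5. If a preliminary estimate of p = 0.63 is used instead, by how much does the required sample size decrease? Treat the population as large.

16

Conservative (p = 0.5): n = 1.96² × 0.25 / 0.064² ≈ 234.47 → 235.
Using p = 0.63: p(1−p) = 0.2331, so n = 1.96² × 0.2331 / 0.064² ≈ 218.62 → 219.
Reduction: 235 − 219 = 16.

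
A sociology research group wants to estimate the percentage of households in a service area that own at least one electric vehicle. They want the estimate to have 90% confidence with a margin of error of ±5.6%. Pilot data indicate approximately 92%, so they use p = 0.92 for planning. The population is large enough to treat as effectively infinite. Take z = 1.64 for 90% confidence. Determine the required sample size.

With p = 0.92, p(1−p) = 0.0736.
n = z²·p(1−p)/E² = 1.64² × 0.0736 / 0.056² = 2.6896 × 0.0736 / 0.003136 ≈ 63.12.
Rounding up gives n = 64.

64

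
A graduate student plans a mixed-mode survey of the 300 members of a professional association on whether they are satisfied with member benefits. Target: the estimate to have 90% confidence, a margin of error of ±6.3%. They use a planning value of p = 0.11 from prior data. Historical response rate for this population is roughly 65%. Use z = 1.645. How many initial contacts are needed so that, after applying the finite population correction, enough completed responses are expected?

Completed interviews needed (unadjusted): n₀ = 1.645² × 0.0979 / 0.063² ≈ 66.75 → 67.
FPC for N = 300: n = 67 / (1 + 66/300) = 67 / 1.2200 ≈ 54.92 → 55.
At a 65% response rate, contacts needed = 55 / 0.65 ≈ 84.62 → 85.

85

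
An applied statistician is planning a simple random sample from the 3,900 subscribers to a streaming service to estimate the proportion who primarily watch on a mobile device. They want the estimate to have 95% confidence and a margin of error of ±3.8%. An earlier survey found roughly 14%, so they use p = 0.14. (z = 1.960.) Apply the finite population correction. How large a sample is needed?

Unadjusted: n₀ = 1.960² × 0.14 × 0.86 / 0.038² ≈ 320.31, so n₀ = 321.
Finite population correction with N = 3,900: n = n₀ / (1 + (n₀−1)/N) = 321 / (1 + 320/3900) = 321 / 1.0821 ≈ 296.66.
Rounding up, n = 297.

297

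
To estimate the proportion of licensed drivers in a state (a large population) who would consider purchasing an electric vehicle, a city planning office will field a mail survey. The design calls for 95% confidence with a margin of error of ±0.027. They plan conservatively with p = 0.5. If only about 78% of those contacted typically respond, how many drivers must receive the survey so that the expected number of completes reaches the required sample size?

For 95% confidence, z = 1.960.
Completed interviews needed: n₀ = 1.960² × 0.2500 / 0.027² ≈ 1317.42 → 1318.
At a 78% response rate, contacts needed = 1318 / 0.78 ≈ 1689.74 → 1690.

1690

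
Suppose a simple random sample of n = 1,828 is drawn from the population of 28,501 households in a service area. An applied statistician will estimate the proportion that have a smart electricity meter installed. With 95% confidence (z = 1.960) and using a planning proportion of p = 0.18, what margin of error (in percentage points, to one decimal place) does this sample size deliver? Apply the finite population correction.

Finite-population factor: (N−n)/(N−1) = (28501−1828)/(28501−1) = 0.9359.
SE(p̂) = √[p(1−p)/n · (N−n)/(N−1)] = √[0.1476/1828 × 0.9359] = 0.00869.
E = z × SE = 1.960 × 0.00869 = 0.01704 ≈ 1.7 percentage points.

1.7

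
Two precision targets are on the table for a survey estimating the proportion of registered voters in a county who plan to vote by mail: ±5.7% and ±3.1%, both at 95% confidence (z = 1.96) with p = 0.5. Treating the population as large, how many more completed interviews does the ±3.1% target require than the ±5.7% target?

704

At ±5.7%: n = 1.96² × 0.2500 / 0.057² ≈ 295.60 → 296.
At ±3.1%: n = 1.96² × 0.2500 / 0.031² ≈ 999.38 → 1000.
Additional respondents: 1000 − 296 = 704.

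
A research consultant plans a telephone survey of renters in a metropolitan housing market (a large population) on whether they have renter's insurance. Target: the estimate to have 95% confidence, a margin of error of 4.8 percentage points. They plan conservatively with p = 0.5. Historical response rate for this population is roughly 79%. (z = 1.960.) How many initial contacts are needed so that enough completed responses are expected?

Completed interviews needed: n₀ = 1.960² × 0.2500 / 0.048² ≈ 416.84 → 417.
At a 79% response rate, contacts needed = 417 / 0.79 ≈ 527.85 → 528.

528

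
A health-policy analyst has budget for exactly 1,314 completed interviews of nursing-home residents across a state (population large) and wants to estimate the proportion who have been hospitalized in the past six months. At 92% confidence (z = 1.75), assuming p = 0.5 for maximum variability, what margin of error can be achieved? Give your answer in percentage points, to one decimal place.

2.4

SE(p̂) = √[p(1−p)/n] = √[0.2500/1314] = 0.01379.
E = z × SE = 1.75 × 0.01379 = 0.02414, or 2.4 percentage points.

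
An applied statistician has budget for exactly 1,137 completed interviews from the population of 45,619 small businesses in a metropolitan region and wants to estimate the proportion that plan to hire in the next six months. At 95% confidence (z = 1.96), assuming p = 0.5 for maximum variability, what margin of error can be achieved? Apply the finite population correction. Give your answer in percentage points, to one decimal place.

2.9

Finite-population factor: (N−n)/(N−1) = (45619−1137)/(45619−1) = 0.9751.
SE(p̂) = √[p(1−p)/n · (N−n)/(N−1)] = √[0.2500/1137 × 0.9751] = 0.01464.
E = z × SE = 1.96 × 0.01464 = 0.02870 ≈ 2.9 percentage points.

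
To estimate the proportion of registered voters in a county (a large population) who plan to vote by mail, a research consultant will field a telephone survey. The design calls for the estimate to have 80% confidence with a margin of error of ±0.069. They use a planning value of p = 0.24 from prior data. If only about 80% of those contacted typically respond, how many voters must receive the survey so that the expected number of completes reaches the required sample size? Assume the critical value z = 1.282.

79

Completed interviews needed: n₀ = 1.282² × 0.1824 / 0.069² ≈ 62.97 → 63.
At an 80% response rate, contacts needed = 63 / 0.80 ≈ 78.75 → 79.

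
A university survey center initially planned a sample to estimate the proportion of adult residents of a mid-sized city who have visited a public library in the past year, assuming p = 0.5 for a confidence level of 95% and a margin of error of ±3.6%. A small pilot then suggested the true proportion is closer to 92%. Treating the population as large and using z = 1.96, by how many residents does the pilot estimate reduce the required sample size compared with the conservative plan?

523

Conservative (p = 0.5): n = 1.96² × 0.25 / 0.036² ≈ 741.05 → 742.
Using p = 0.92: p(1−p) = 0.0736, so n = 1.96² × 0.0736 / 0.036² ≈ 218.16 → 219.
Reduction: 742 − 219 = 523.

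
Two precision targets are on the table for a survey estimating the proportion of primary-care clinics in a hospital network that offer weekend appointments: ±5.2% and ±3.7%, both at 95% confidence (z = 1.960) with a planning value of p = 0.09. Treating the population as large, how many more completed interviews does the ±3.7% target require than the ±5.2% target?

113

At ±5.2%: n = 1.960² × 0.0819 / 0.052² ≈ 116.36 → 117.
At ±3.7%: n = 1.960² × 0.0819 / 0.037² ≈ 229.82 → 230.
Additional respondents: 230 − 117 = 113.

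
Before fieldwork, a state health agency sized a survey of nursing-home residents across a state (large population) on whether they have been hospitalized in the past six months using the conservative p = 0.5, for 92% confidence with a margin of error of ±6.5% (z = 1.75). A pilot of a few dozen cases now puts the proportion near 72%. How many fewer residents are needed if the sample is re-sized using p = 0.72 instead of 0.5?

Conservative (p = 0.5): n = 1.75² × 0.25 / 0.065² ≈ 181.21 → 182.
Using p = 0.72: p(1−p) = 0.2016, so n = 1.75² × 0.2016 / 0.065² ≈ 146.13 → 147.
Reduction: 182 − 147 = 35.

35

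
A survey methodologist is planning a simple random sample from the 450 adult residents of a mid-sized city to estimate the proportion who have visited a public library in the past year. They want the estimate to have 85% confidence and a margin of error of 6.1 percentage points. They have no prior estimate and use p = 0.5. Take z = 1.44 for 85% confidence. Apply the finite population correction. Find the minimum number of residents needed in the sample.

Unadjusted: n₀ = 1.44² × 0.50 × 0.50 / 0.061² ≈ 139.32, so n₀ = 140.
Finite population correction with N = 450: n = n₀ / (1 + (n₀−1)/N) = 140 / (1 + 139/450) = 140 / 1.3089 ≈ 106.96.
Rounding up, n = 107.

107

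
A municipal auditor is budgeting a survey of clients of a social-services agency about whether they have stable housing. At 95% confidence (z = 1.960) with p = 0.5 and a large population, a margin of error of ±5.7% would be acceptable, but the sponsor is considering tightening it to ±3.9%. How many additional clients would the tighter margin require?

At ±5.7%: n = 1.960² × 0.2500 / 0.057² ≈ 295.60 → 296.
At ±3.9%: n = 1.960² × 0.2500 / 0.039² ≈ 631.43 → 632.
Additional respondents: 632 − 296 = 336.

336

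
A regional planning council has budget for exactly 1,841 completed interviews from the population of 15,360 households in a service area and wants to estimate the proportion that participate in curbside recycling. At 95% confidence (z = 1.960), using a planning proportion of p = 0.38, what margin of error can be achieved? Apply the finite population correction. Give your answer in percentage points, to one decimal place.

Finite-population factor: (N−n)/(N−1) = (15360−1841)/(15360−1) = 0.8802.
SE(p̂) = √[p(1−p)/n · (N−n)/(N−1)] = √[0.2356/1841 × 0.8802] = 0.01061.
E = z × SE = 1.960 × 0.01061 = 0.02080 ≈ 2.1 percentage points.

2.1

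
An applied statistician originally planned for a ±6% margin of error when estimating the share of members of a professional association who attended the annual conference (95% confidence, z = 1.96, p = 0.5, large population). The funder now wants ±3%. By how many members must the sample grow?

801

At ±6%: n = 1.96² × 0.2500 / 0.060² ≈ 266.78 → 267.
At ±3%: n = 1.96² × 0.2500 / 0.030² ≈ 1067.11 → 1068.
Additional respondents: 1068 − 267 = 801.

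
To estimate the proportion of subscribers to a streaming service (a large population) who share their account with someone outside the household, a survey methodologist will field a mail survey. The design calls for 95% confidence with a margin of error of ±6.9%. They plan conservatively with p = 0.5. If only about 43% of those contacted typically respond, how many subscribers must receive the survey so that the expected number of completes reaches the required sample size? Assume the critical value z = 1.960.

Completed interviews needed: n₀ = 1.960² × 0.2500 / 0.069² ≈ 201.72 → 202.
At a 43% response rate, contacts needed = 202 / 0.43 ≈ 469.77 → 470.

470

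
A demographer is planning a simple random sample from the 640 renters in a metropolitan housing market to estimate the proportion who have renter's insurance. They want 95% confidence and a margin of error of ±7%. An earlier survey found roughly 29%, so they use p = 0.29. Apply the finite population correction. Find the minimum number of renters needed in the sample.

For 95% confidence, z = 1.960.
Unadjusted: n₀ = 1.960² × 0.29 × 0.71 / 0.070² ≈ 161.43, so n₀ = 162.
Finite population correction with N = 640: n = n₀ / (1 + (n₀−1)/N) = 162 / (1 + 161/640) = 162 / 1.2516 ≈ 129.44.
Rounding up, n = 130.

130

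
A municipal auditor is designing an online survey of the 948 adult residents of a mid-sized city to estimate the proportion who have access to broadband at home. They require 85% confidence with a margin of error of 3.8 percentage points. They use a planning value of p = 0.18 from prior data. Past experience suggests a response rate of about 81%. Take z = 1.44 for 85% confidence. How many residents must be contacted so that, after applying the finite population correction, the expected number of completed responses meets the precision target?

215

Completed interviews needed (unadjusted): n₀ = 1.44² × 0.1476 / 0.038² ≈ 211.96 → 212.
FPC for N = 948: n = 212 / (1 + 211/948) = 212 / 1.2226 ≈ 173.40 → 174.
At an 81% response rate, contacts needed = 174 / 0.81 ≈ 214.81 → 215.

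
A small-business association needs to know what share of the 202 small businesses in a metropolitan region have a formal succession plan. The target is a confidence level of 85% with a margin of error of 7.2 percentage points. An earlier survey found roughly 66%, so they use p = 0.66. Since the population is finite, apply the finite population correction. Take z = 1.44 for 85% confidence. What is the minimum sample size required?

Unadjusted: n₀ = 1.44² × 0.66 × 0.34 / 0.072² ≈ 89.76, so n₀ = 90.
Finite population correction with N = 202: n = n₀ / (1 + (n₀−1)/N) = 90 / (1 + 89/202) = 90 / 1.4406 ≈ 62.47.
Rounding up, n = 63.

63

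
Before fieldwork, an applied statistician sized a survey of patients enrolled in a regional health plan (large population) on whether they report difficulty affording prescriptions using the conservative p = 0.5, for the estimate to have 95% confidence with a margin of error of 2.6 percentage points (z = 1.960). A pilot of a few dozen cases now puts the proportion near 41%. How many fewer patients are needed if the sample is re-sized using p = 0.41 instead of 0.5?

Conservative (p = 0.5): n = 1.960² × 0.25 / 0.026² ≈ 1420.71 → 1421.
Using p = 0.41: p(1−p) = 0.2419, so n = 1.960² × 0.2419 / 0.026² ≈ 1374.68 → 1375.
Reduction: 1421 − 1375 = 46.

46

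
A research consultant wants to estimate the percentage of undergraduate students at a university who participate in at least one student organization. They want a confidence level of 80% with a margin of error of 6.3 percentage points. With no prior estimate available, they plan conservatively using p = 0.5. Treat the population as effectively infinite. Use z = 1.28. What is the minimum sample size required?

With p = 0.5, p(1−p) = 0.25.
n = z²·p(1−p)/E² = 1.28² × 0.2500 / 0.063² = 1.6384 × 0.2500 / 0.003969 ≈ 103.20.
Rounding up gives n = 104.

104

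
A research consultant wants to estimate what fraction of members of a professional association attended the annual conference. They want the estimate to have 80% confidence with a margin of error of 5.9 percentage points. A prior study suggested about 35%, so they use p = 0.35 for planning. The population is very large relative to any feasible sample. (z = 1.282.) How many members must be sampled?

With p = 0.35, p(1−p) = 0.2275.
n = z²·p(1−p)/E² = 1.282² × 0.2275 / 0.059² = 1.6435 × 0.2275 / 0.003481 ≈ 107.41.
Rounding up gives n = 108.

108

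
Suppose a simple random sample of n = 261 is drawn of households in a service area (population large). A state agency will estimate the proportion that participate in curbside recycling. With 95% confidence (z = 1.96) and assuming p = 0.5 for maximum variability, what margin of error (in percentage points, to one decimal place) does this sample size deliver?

6.1

SE(p̂) = √[p(1−p)/n] = √[0.2500/261] = 0.03095.
E = z × SE = 1.96 × 0.03095 = 0.06066, or 6.1 percentage points.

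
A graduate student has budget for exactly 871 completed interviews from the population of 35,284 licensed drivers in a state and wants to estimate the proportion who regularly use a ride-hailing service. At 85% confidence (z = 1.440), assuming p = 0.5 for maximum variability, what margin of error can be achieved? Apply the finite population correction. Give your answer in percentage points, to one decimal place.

2.4

Finite-population factor: (N−n)/(N−1) = (35284−871)/(35284−1) = 0.9753.
SE(p̂) = √[p(1−p)/n · (N−n)/(N−1)] = √[0.2500/871 × 0.9753] = 0.01673.
E = z × SE = 1.440 × 0.01673 = 0.02409 ≈ 2.4 percentage points.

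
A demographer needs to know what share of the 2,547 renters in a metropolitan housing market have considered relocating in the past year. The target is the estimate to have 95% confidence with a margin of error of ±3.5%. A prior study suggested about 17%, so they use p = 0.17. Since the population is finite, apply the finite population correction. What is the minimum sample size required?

378

For 95% confidence, z = 1.96.
Unadjusted: n₀ = 1.96² × 0.17 × 0.83 / 0.035² ≈ 442.49, so n₀ = 443.
Finite population correction with N = 2,547: n = n₀ / (1 + (n₀−1)/N) = 443 / (1 + 442/2547) = 443 / 1.1735 ≈ 377.49.
Rounding up, n = 378.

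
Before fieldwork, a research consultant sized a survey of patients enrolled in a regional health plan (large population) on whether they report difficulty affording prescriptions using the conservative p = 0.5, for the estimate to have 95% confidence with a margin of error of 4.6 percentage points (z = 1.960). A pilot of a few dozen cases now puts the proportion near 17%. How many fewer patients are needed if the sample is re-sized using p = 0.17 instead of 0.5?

197

Conservative (p = 0.5): n = 1.960² × 0.25 / 0.046² ≈ 453.88 → 454.
Using p = 0.17: p(1−p) = 0.1411, so n = 1.960² × 0.1411 / 0.046² ≈ 256.17 → 257.
Reduction: 454 − 257 = 197.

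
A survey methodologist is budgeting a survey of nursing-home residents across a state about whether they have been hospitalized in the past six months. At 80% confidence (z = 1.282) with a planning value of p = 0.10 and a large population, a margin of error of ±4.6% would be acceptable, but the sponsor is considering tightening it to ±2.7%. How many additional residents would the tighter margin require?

At ±4.6%: n = 1.282² × 0.0900 / 0.046² ≈ 69.90 → 70.
At ±2.7%: n = 1.282² × 0.0900 / 0.027² ≈ 202.90 → 203.
Additional respondents: 203 − 70 = 133.

133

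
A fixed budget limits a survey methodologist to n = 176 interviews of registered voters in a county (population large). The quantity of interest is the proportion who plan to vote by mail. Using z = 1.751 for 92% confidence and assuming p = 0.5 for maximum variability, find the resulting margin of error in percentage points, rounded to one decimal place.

6.6

SE(p̂) = √[p(1−p)/n] = √[0.2500/176] = 0.03769.
E = z × SE = 1.751 × 0.03769 = 0.06599, or 6.6 percentage points.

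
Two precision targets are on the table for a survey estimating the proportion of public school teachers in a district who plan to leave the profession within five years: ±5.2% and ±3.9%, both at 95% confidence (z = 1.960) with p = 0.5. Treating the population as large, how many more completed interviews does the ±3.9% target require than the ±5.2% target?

At ±5.2%: n = 1.960² × 0.2500 / 0.052² ≈ 355.18 → 356.
At ±3.9%: n = 1.960² × 0.2500 / 0.039² ≈ 631.43 → 632.
Additional respondents: 632 − 356 = 276.

276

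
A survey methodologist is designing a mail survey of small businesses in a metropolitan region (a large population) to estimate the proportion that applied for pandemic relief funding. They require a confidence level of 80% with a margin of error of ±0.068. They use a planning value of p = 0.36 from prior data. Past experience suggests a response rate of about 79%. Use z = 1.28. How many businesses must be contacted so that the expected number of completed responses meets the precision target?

104

Completed interviews needed: n₀ = 1.28² × 0.2304 / 0.068² ≈ 81.64 → 82.
At a 79% response rate, contacts needed = 82 / 0.79 ≈ 103.80 → 104.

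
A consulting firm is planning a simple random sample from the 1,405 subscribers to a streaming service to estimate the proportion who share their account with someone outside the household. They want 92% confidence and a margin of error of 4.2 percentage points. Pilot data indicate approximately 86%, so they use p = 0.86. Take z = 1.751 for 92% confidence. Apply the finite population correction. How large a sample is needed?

Unadjusted: n₀ = 1.751² × 0.86 × 0.14 / 0.042² ≈ 209.27, so n₀ = 210.
Finite population correction with N = 1,405: n = n₀ / (1 + (n₀−1)/N) = 210 / (1 + 209/1405) = 210 / 1.1488 ≈ 182.81.
Rounding up, n = 183.

183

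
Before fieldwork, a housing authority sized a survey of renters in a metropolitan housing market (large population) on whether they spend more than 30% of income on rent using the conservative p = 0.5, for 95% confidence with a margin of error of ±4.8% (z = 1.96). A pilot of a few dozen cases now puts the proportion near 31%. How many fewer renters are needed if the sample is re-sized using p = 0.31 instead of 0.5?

Conservative (p = 0.5): n = 1.96² × 0.25 / 0.048² ≈ 416.84 → 417.
Using p = 0.31: p(1−p) = 0.2139, so n = 1.96² × 0.2139 / 0.048² ≈ 356.65 → 357.
Reduction: 417 − 357 = 60.

60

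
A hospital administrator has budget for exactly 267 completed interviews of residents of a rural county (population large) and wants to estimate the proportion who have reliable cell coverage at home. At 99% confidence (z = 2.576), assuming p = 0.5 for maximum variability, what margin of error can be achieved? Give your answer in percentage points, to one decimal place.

SE(p̂) = √[p(1−p)/n] = √[0.2500/267] = 0.03060.
E = z × SE = 2.576 × 0.03060 = 0.07882, or 7.9 percentage points.

7.9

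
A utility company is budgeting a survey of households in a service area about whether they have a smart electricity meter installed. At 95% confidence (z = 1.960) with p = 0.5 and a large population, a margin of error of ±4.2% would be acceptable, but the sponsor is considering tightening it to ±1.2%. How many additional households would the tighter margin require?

At ±4.2%: n = 1.960² × 0.2500 / 0.042² ≈ 544.44 → 545.
At ±1.2%: n = 1.960² × 0.2500 / 0.012² ≈ 6669.44 → 6670.
Additional respondents: 6670 − 545 = 6125.

6125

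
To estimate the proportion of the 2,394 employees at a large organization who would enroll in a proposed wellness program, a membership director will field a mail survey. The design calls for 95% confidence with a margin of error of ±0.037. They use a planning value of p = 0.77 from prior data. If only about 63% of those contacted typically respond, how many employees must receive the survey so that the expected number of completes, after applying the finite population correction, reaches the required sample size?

654

For 95% confidence, z = 1.96.
Completed interviews needed (unadjusted): n₀ = 1.96² × 0.1771 / 0.037² ≈ 496.97 → 497.
FPC for N = 2,394: n = 497 / (1 + 496/2394) = 497 / 1.2072 ≈ 411.70 → 412.
At a 63% response rate, contacts needed = 412 / 0.63 ≈ 653.97 → 654.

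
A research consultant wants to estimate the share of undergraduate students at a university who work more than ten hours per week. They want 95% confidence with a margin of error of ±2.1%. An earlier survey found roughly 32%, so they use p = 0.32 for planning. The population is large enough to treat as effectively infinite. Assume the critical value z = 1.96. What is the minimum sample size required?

1896

With p = 0.32, p(1−p) = 0.2176.
n = z²·p(1−p)/E² = 1.96² × 0.2176 / 0.021² = 3.8416 × 0.2176 / 0.000441 ≈ 1895.54.
Rounding up gives n = 1896.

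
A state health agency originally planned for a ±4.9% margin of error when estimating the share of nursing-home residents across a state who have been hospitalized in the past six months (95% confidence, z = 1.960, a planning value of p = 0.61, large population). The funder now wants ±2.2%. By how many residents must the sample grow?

1508

At ±4.9%: n = 1.960² × 0.2379 / 0.049² ≈ 380.64 → 381.
At ±2.2%: n = 1.960² × 0.2379 / 0.022² ≈ 1888.26 → 1889.
Additional respondents: 1889 − 381 = 1508.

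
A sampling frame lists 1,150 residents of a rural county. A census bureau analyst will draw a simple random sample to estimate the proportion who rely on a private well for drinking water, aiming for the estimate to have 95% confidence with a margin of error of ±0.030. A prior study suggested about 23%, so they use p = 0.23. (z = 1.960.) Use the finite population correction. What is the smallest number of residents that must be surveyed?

457

Unadjusted: n₀ = 1.960² × 0.23 × 0.77 / 0.030² ≈ 755.94, so n₀ = 756.
Finite population correction with N = 1,150: n = n₀ / (1 + (n₀−1)/N) = 756 / (1 + 755/1150) = 756 / 1.6565 ≈ 456.38.
Rounding up, n = 457.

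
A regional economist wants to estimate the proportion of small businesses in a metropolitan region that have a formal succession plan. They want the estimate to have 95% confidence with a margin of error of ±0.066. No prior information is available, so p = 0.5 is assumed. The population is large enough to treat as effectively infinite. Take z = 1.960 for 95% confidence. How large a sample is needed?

With p = 0.5, p(1−p) = 0.25.
n = z²·p(1−p)/E² = 1.960² × 0.2500 / 0.066² = 3.8416 × 0.2500 / 0.004356 ≈ 220.48.
Rounding up gives n = 221.

221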